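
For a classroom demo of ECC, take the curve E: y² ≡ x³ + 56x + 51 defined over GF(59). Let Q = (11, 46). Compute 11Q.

(21, 24)

Double-and-add on 11 = (1011)₂. Start with Q = (11, 46) for the leading 1-bit.
double: tangent at (11, 46): λ = (3·11² + 56)/(2·46) ≡ 6/33. 33⁻¹ ≡ 34 (mod 59) since 33·34 = 1122 ≡ 1, so λ ≡ 6·34 ≡ 27.
  x = λ² - 11 - 11 = 729 - 22 ≡ 58; y = λ·(11 - 58) - 46 ≡ 42. → (58, 42)
double: tangent at (58, 42): λ = (3·58² + 56)/(2·42) ≡ 0/25. 25⁻¹ ≡ 26 (mod 59), so λ ≡ 0·26 ≡ 0.
  x = λ² - 58 - 58 = 0 - 116 ≡ 2; y = λ·(58 - 2) - 42 ≡ 17. → (2, 17)
add Q: (2, 17) + (11, 46). λ = (46 - 17)/(11 - 2) ≡ 29/9 mod 59. 9⁻¹ ≡ 46 (mod 59) since 9·46 = 414 ≡ 1, so λ ≡ 36.
  x = λ² - 2 - 11 = 1296 - 13 ≡ 44; y = λ·(2 - 44) - 17 ≡ 5. → (44, 5)
double: tangent at (44, 5): λ = (3·44² + 56)/(2·5) ≡ 23/10. 10⁻¹ ≡ 6 (mod 59) since 10·6 = 60 ≡ 1, so λ ≡ 23·6 ≡ 20.
  x = λ² - 44 - 44 = 400 - 88 ≡ 17; y = λ·(44 - 17) - 5 ≡ 4. → (17, 4)
add Q: (17, 4) + (11, 46). λ = (46 - 4)/(11 - 17) ≡ 42/53 mod 59. 53⁻¹ ≡ 49 (mod 59) since 53·49 = 2597 ≡ 1, so λ ≡ 52.
  x = λ² - 17 - 11 = 2704 - 28 ≡ 21; y = λ·(17 - 21) - 4 ≡ 24. → (21, 24)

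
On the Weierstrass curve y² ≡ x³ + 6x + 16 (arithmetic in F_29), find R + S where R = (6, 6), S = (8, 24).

(9, 25)

(6, 6) + (8, 24). λ = (24 - 6)/(8 - 6) ≡ 18/2 mod 29. 2⁻¹ ≡ 15 (mod 29) since 2·15 = 30 ≡ 1, so λ ≡ 9.
  x = λ² - 6 - 8 = 81 - 14 ≡ 9; y = λ·(6 - 9) - 6 ≡ 25. → (9, 25)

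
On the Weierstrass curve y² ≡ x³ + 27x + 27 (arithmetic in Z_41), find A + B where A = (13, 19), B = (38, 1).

(6, 35)

(13, 19) + (38, 1). λ = (1 - 19)/(38 - 13) ≡ 23/25 mod 41. 25⁻¹ ≡ 23 (mod 41) since 25·23 = 575 ≡ 1, so λ ≡ 37.
  x = λ² - 13 - 38 = 1369 - 51 ≡ 6; y = λ·(13 - 6) - 19 ≡ 35. → (6, 35)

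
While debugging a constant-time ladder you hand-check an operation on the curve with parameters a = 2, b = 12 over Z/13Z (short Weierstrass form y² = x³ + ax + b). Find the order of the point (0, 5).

8

2P: tangent at (0, 5): λ = (3·0² + 2)/(2·5) ≡ 2/10. 10⁻¹ ≡ 4 (mod 13) since 10·4 = 40 ≡ 1, so λ ≡ 2·4 ≡ 8.
  x = λ² - 0 - 0 = 64 - 0 ≡ 12; y = λ·(0 - 12) - 5 ≡ 3. → (12, 3)
3P: (12, 3) + (0, 5). λ = (5 - 3)/(0 - 12) ≡ 2/1 mod 13. 1⁻¹ ≡ 1 (mod 13), so λ ≡ 2.
  x = λ² - 12 - 0 = 4 - 12 ≡ 5; y = λ·(12 - 5) - 3 ≡ 11. → (5, 11)
4P: (5, 11) + (0, 5). λ = (5 - 11)/(0 - 5) ≡ 7/8 mod 13. 8⁻¹ ≡ 5 (mod 13), so λ ≡ 9.
  x = λ² - 5 - 0 = 81 - 5 ≡ 11; y = λ·(5 - 11) - 11 ≡ 0. → (11, 0)
5P: (11, 0) + (0, 5). λ = (5 - 0)/(0 - 11) ≡ 5/2 mod 13. 2⁻¹ ≡ 7 (mod 13), so λ ≡ 9.
  x = λ² - 11 - 0 = 81 - 11 ≡ 5; y = λ·(11 - 5) - 0 ≡ 2. → (5, 2)
6P: (5, 2) + (0, 5). λ = (5 - 2)/(0 - 5) ≡ 3/8 mod 13. 8⁻¹ ≡ 5 (mod 13) since 8·5 = 40 ≡ 1, so λ ≡ 2.
  x = λ² - 5 - 0 = 4 - 5 ≡ 12; y = λ·(5 - 12) - 2 ≡ 10. → (12, 10)
7P: (12, 10) + (0, 5). λ = (5 - 10)/(0 - 12) ≡ 8/1 mod 13. 1⁻¹ ≡ 1 (mod 13), so λ ≡ 8.
  x = λ² - 12 - 0 = 64 - 12 ≡ 0; y = λ·(12 - 0) - 10 ≡ 8. → (0, 8)
8P: (0, 8) + (0, 5): same x and y₁ ≡ -y₂, so the sum is the point at infinity.
8P = the point at infinity, so the order is 8.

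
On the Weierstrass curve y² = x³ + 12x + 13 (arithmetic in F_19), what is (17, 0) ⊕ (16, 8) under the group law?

(12, 17)

(17, 0) + (16, 8). λ = (8 - 0)/(16 - 17) ≡ 8/18 mod 19. 18⁻¹ ≡ 18 (mod 19), so λ ≡ 11.
  x = λ² - 17 - 16 = 121 - 33 ≡ 12; y = λ·(17 - 12) - 0 ≡ 17. → (12, 17)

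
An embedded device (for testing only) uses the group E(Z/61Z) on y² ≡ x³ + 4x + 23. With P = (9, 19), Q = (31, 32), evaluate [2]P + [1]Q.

First 2P:
Repeated addition: build up to 2P.
2P: tangent at (9, 19): λ = (3·9² + 4)/(2·19) ≡ 3/38. 38⁻¹ ≡ 53 (mod 61), so λ ≡ 3·53 ≡ 37.
  x = λ² - 9 - 9 = 1369 - 18 ≡ 9; y = λ·(9 - 9) - 19 ≡ 42. → (9, 42)
2P = (9, 42).
Finally 2P + Q:
(9, 42) + (31, 32). λ = (32 - 42)/(31 - 9) ≡ 51/22 mod 61. 22⁻¹ ≡ 25 (mod 61) since 22·25 = 550 ≡ 1, so λ ≡ 55.
  x = λ² - 9 - 31 = 3025 - 40 ≡ 57; y = λ·(9 - 57) - 42 ≡ 2. → (57, 2)

(57, 2)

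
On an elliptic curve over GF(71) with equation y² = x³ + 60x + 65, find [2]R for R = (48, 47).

tangent at (48, 47): λ = (3·48² + 60)/(2·47) ≡ 14/23. 23⁻¹ ≡ 34 (mod 71), so λ ≡ 14·34 ≡ 50.
  x = λ² - 48 - 48 = 2500 - 96 ≡ 61; y = λ·(48 - 61) - 47 ≡ 13. → (61, 13)

(61, 13)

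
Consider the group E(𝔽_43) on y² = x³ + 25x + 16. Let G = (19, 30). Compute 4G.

(38, 14)

Repeated addition: build up to 4G.
2G: tangent at (19, 30): λ = (3·19² + 25)/(2·30) ≡ 33/17. 17⁻¹ ≡ 38 (mod 43) since 17·38 = 646 ≡ 1, so λ ≡ 33·38 ≡ 7.
  x = λ² - 19 - 19 = 49 - 38 ≡ 11; y = λ·(19 - 11) - 30 ≡ 26. → (11, 26)
3G: (11, 26) + (19, 30). λ = (30 - 26)/(19 - 11) ≡ 4/8 mod 43. 8⁻¹ ≡ 27 (mod 43) since 8·27 = 216 ≡ 1, so λ ≡ 22.
  x = λ² - 11 - 19 = 484 - 30 ≡ 24; y = λ·(11 - 24) - 26 ≡ 32. → (24, 32)
4G: (24, 32) + (19, 30). λ = (30 - 32)/(19 - 24) ≡ 41/38 mod 43. 38⁻¹ ≡ 17 (mod 43) since 38·17 = 646 ≡ 1, so λ ≡ 9.
  x = λ² - 24 - 19 = 81 - 43 ≡ 38; y = λ·(24 - 38) - 32 ≡ 14. → (38, 14)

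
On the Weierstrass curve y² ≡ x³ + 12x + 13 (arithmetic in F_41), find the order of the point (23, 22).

8

2P: tangent at (23, 22): λ = (3·23² + 12)/(2·22) ≡ 0/3. 3⁻¹ ≡ 14 (mod 41), so λ ≡ 0·14 ≡ 0.
  x = λ² - 23 - 23 = 0 - 46 ≡ 36; y = λ·(23 - 36) - 22 ≡ 19. → (36, 19)
3P: (36, 19) + (23, 22). λ = (22 - 19)/(23 - 36) ≡ 3/28 mod 41. 28⁻¹ ≡ 22 (mod 41), so λ ≡ 25.
  x = λ² - 36 - 23 = 625 - 59 ≡ 33; y = λ·(36 - 33) - 19 ≡ 15. → (33, 15)
4P: (33, 15) + (23, 22). λ = (22 - 15)/(23 - 33) ≡ 7/31 mod 41. 31⁻¹ ≡ 4 (mod 41), so λ ≡ 28.
  x = λ² - 33 - 23 = 784 - 56 ≡ 31; y = λ·(33 - 31) - 15 ≡ 0. → (31, 0)
5P: (31, 0) + (23, 22). λ = (22 - 0)/(23 - 31) ≡ 22/33 mod 41. 33⁻¹ ≡ 5 (mod 41) since 33·5 = 165 ≡ 1, so λ ≡ 28.
  x = λ² - 31 - 23 = 784 - 54 ≡ 33; y = λ·(31 - 33) - 0 ≡ 26. → (33, 26)
6P: (33, 26) + (23, 22). λ = (22 - 26)/(23 - 33) ≡ 37/31 mod 41. 31⁻¹ ≡ 4 (mod 41), so λ ≡ 25.
  x = λ² - 33 - 23 = 625 - 56 ≡ 36; y = λ·(33 - 36) - 26 ≡ 22. → (36, 22)
7P: (36, 22) + (23, 22). λ = (22 - 22)/(23 - 36) ≡ 0/28 mod 41. 28⁻¹ ≡ 22 (mod 41), so λ ≡ 0.
  x = λ² - 36 - 23 = 0 - 59 ≡ 23; y = λ·(36 - 23) - 22 ≡ 19. → (23, 19)
8P: (23, 19) + (23, 22): same x and y₁ ≡ -y₂, so the sum is ∞.
8P = ∞, so the order is 8.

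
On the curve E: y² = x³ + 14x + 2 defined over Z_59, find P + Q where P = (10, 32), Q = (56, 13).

(29, 31)

(10, 32) + (56, 13). λ = (13 - 32)/(56 - 10) ≡ 40/46 mod 59. 46⁻¹ ≡ 9 (mod 59) since 46·9 = 414 ≡ 1, so λ ≡ 6.
  x = λ² - 10 - 56 = 36 - 66 ≡ 29; y = λ·(10 - 29) - 32 ≡ 31. → (29, 31)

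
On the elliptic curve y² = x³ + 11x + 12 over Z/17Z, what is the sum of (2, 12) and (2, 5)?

O

The two points share x = 2 and their y-coordinates satisfy 12 + 5 ≡ 0 (mod 17), so they are inverses. Their sum is O.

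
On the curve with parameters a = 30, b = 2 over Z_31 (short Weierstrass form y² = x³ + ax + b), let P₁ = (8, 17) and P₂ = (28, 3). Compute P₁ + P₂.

(2, 16)

(8, 17) + (28, 3). λ = (3 - 17)/(28 - 8) ≡ 17/20 mod 31. 20⁻¹ ≡ 14 (mod 31), so λ ≡ 21.
  x = λ² - 8 - 28 = 441 - 36 ≡ 2; y = λ·(8 - 2) - 17 ≡ 16. → (2, 16)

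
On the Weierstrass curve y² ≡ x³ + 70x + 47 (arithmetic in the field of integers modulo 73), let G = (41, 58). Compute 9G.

Double-and-add on 9 = (1001)₂. Start with G = (41, 58) for the leading 1-bit.
double: tangent at (41, 58): λ = (3·41² + 70)/(2·58) ≡ 3/43. 43⁻¹ ≡ 17 (mod 73), so λ ≡ 3·17 ≡ 51.
  x = λ² - 41 - 41 = 2601 - 82 ≡ 37; y = λ·(41 - 37) - 58 ≡ 0. → (37, 0)
double: (37, 0) + (37, 0): same x and y₁ ≡ -y₂, so the sum is O.
double: O + O = O (identity).
add G: O + (41, 58) = (41, 58) (identity).

(41, 58)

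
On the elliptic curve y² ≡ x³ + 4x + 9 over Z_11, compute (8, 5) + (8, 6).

The two points share x = 8 and their y-coordinates satisfy 5 + 6 ≡ 0 (mod 11), so they are inverses. Their sum is O.

O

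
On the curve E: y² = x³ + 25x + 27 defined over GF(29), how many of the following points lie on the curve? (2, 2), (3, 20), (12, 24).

(2, 2): 2² ≡ 4, rhs ≡ 27 → off.
(3, 20): 20² ≡ 23, rhs ≡ 13 → off.
(12, 24): 24² ≡ 25, rhs ≡ 25 → on.

1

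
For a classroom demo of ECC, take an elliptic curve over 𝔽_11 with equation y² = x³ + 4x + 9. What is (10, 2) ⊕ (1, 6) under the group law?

(10, 2) + (1, 6). λ = (6 - 2)/(1 - 10) ≡ 4/2 mod 11. 2⁻¹ ≡ 6 (mod 11), so λ ≡ 2.
  x = λ² - 10 - 1 = 4 - 11 ≡ 4; y = λ·(10 - 4) - 2 ≡ 10. → (4, 10)

(4, 10)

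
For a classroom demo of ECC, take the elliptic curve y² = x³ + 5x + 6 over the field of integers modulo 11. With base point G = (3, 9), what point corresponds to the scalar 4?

Repeated addition: build up to 4G.
2G: tangent at (3, 9): λ = (3·3² + 5)/(2·9) ≡ 10/7. 7⁻¹ ≡ 8 (mod 11) since 7·8 = 56 ≡ 1, so λ ≡ 10·8 ≡ 3.
  x = λ² - 3 - 3 = 9 - 6 ≡ 3; y = λ·(3 - 3) - 9 ≡ 2. → (3, 2)
3G: (3, 2) + (3, 9): same x and y₁ ≡ -y₂, so the sum is O.
4G: O + (3, 9) = (3, 9) (identity).

(3, 9)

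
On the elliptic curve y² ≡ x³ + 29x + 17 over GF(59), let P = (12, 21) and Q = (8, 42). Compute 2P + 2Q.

First 2P:
Repeated addition: build up to 2P.
2P: tangent at (12, 21): λ = (3·12² + 29)/(2·21) ≡ 48/42. 42⁻¹ ≡ 52 (mod 59), so λ ≡ 48·52 ≡ 18.
  x = λ² - 12 - 12 = 324 - 24 ≡ 5; y = λ·(12 - 5) - 21 ≡ 46. → (5, 46)
2P = (5, 46).
Next 2Q:
Repeated addition: build up to 2Q.
2Q: tangent at (8, 42): λ = (3·8² + 29)/(2·42) ≡ 44/25. 25⁻¹ ≡ 26 (mod 59) since 25·26 = 650 ≡ 1, so λ ≡ 44·26 ≡ 23.
  x = λ² - 8 - 8 = 529 - 16 ≡ 41; y = λ·(8 - 41) - 42 ≡ 25. → (41, 25)
2Q = (41, 25).
Finally 2P + 2Q:
(5, 46) + (41, 25). λ = (25 - 46)/(41 - 5) ≡ 38/36 mod 59. 36⁻¹ ≡ 41 (mod 59), so λ ≡ 24.
  x = λ² - 5 - 41 = 576 - 46 ≡ 58; y = λ·(5 - 58) - 46 ≡ 39. → (58, 39)

(58, 39)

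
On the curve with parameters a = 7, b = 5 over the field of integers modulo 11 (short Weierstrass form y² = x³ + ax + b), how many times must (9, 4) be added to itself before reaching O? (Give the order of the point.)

2P: tangent at (9, 4): λ = (3·9² + 7)/(2·4) ≡ 8/8. 8⁻¹ ≡ 7 (mod 11) since 8·7 = 56 ≡ 1, so λ ≡ 8·7 ≡ 1.
  x = λ² - 9 - 9 = 1 - 18 ≡ 5; y = λ·(9 - 5) - 4 ≡ 0. → (5, 0)
3P: (5, 0) + (9, 4). λ = (4 - 0)/(9 - 5) ≡ 4/4 mod 11. 4⁻¹ ≡ 3 (mod 11) since 4·3 = 12 ≡ 1, so λ ≡ 1.
  x = λ² - 5 - 9 = 1 - 14 ≡ 9; y = λ·(5 - 9) - 0 ≡ 7. → (9, 7)
4P: (9, 7) + (9, 4): same x and y₁ ≡ -y₂, so the sum is O.
4P = O, so the order is 4.

4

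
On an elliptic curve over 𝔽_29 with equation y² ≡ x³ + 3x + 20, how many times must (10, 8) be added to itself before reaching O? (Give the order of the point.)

2P: tangent at (10, 8): λ = (3·10² + 3)/(2·8) ≡ 13/16. 16⁻¹ ≡ 20 (mod 29) since 16·20 = 320 ≡ 1, so λ ≡ 13·20 ≡ 28.
  x = λ² - 10 - 10 = 784 - 20 ≡ 10; y = λ·(10 - 10) - 8 ≡ 21. → (10, 21)
3P: (10, 21) + (10, 8): same x and y₁ ≡ -y₂, so the sum is O.
3P = O, so the order is 3.

3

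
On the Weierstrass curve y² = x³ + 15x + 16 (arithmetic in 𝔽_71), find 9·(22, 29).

(66, 61)

Write G = (22, 29).
Double-and-add on 9 = (1001)₂. Start with G = (22, 29) for the leading 1-bit.
double: tangent at (22, 29): λ = (3·22² + 15)/(2·29) ≡ 47/58. 58⁻¹ ≡ 60 (mod 71) since 58·60 = 3480 ≡ 1, so λ ≡ 47·60 ≡ 51.
  x = λ² - 22 - 22 = 2601 - 44 ≡ 1; y = λ·(22 - 1) - 29 ≡ 48. → (1, 48)
double: tangent at (1, 48): λ = (3·1² + 15)/(2·48) ≡ 18/25. 25⁻¹ ≡ 54 (mod 71) since 25·54 = 1350 ≡ 1, so λ ≡ 18·54 ≡ 49.
  x = λ² - 1 - 1 = 2401 - 2 ≡ 56; y = λ·(1 - 56) - 48 ≡ 26. → (56, 26)
double: tangent at (56, 26): λ = (3·56² + 15)/(2·26) ≡ 51/52. 52⁻¹ ≡ 56 (mod 71), so λ ≡ 51·56 ≡ 16.
  x = λ² - 56 - 56 = 256 - 112 ≡ 2; y = λ·(56 - 2) - 26 ≡ 57. → (2, 57)
add G: (2, 57) + (22, 29). λ = (29 - 57)/(22 - 2) ≡ 43/20 mod 71. 20⁻¹ ≡ 32 (mod 71), so λ ≡ 27.
  x = λ² - 2 - 22 = 729 - 24 ≡ 66; y = λ·(2 - 66) - 57 ≡ 61. → (66, 61)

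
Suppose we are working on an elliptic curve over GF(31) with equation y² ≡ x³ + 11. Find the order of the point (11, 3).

5

2P: tangent at (11, 3): λ = (3·11² + 0)/(2·3) ≡ 22/6. 6⁻¹ ≡ 26 (mod 31), so λ ≡ 22·26 ≡ 14.
  x = λ² - 11 - 11 = 196 - 22 ≡ 19; y = λ·(11 - 19) - 3 ≡ 9. → (19, 9)
3P: (19, 9) + (11, 3). λ = (3 - 9)/(11 - 19) ≡ 25/23 mod 31. 23⁻¹ ≡ 27 (mod 31), so λ ≡ 24.
  x = λ² - 19 - 11 = 576 - 30 ≡ 19; y = λ·(19 - 19) - 9 ≡ 22. → (19, 22)
4P: (19, 22) + (11, 3). λ = (3 - 22)/(11 - 19) ≡ 12/23 mod 31. 23⁻¹ ≡ 27 (mod 31), so λ ≡ 14.
  x = λ² - 19 - 11 = 196 - 30 ≡ 11; y = λ·(19 - 11) - 22 ≡ 28. → (11, 28)
5P: (11, 28) + (11, 3): same x and y₁ ≡ -y₂, so the sum is O.
5P = O, so the order is 5.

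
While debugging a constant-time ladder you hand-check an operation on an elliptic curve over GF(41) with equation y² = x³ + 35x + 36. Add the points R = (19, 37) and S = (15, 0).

(8, 34)

(19, 37) + (15, 0). λ = (0 - 37)/(15 - 19) ≡ 4/37 mod 41. 37⁻¹ ≡ 10 (mod 41), so λ ≡ 40.
  x = λ² - 19 - 15 = 1600 - 34 ≡ 8; y = λ·(19 - 8) - 37 ≡ 34. → (8, 34)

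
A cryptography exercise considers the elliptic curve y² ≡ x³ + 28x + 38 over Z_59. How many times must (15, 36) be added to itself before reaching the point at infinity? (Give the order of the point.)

2P: tangent at (15, 36): λ = (3·15² + 28)/(2·36) ≡ 54/13. 13⁻¹ ≡ 50 (mod 59) since 13·50 = 650 ≡ 1, so λ ≡ 54·50 ≡ 45.
  x = λ² - 15 - 15 = 2025 - 30 ≡ 48; y = λ·(15 - 48) - 36 ≡ 13. → (48, 13)
3P: (48, 13) + (15, 36). λ = (36 - 13)/(15 - 48) ≡ 23/26 mod 59. 26⁻¹ ≡ 25 (mod 59), so λ ≡ 44.
  x = λ² - 48 - 15 = 1936 - 63 ≡ 44; y = λ·(48 - 44) - 13 ≡ 45. → (44, 45)
4P: (44, 45) + (15, 36). λ = (36 - 45)/(15 - 44) ≡ 50/30 mod 59. 30⁻¹ ≡ 2 (mod 59) since 30·2 = 60 ≡ 1, so λ ≡ 41.
  x = λ² - 44 - 15 = 1681 - 59 ≡ 29; y = λ·(44 - 29) - 45 ≡ 39. → (29, 39)
5P: (29, 39) + (15, 36). λ = (36 - 39)/(15 - 29) ≡ 56/45 mod 59. 45⁻¹ ≡ 21 (mod 59), so λ ≡ 55.
  x = λ² - 29 - 15 = 3025 - 44 ≡ 31; y = λ·(29 - 31) - 39 ≡ 28. → (31, 28)
6P: (31, 28) + (15, 36). λ = (36 - 28)/(15 - 31) ≡ 8/43 mod 59. 43⁻¹ ≡ 11 (mod 59), so λ ≡ 29.
  x = λ² - 31 - 15 = 841 - 46 ≡ 28; y = λ·(31 - 28) - 28 ≡ 0. → (28, 0)
7P: (28, 0) + (15, 36). λ = (36 - 0)/(15 - 28) ≡ 36/46 mod 59. 46⁻¹ ≡ 9 (mod 59) since 46·9 = 414 ≡ 1, so λ ≡ 29.
  x = λ² - 28 - 15 = 841 - 43 ≡ 31; y = λ·(28 - 31) - 0 ≡ 31. → (31, 31)
8P: (31, 31) + (15, 36). λ = (36 - 31)/(15 - 31) ≡ 5/43 mod 59. 43⁻¹ ≡ 11 (mod 59), so λ ≡ 55.
  x = λ² - 31 - 15 = 3025 - 46 ≡ 29; y = λ·(31 - 29) - 31 ≡ 20. → (29, 20)
9P: (29, 20) + (15, 36). λ = (36 - 20)/(15 - 29) ≡ 16/45 mod 59. 45⁻¹ ≡ 21 (mod 59) since 45·21 = 945 ≡ 1, so λ ≡ 41.
  x = λ² - 29 - 15 = 1681 - 44 ≡ 44; y = λ·(29 - 44) - 20 ≡ 14. → (44, 14)
10P: (44, 14) + (15, 36). λ = (36 - 14)/(15 - 44) ≡ 22/30 mod 59. 30⁻¹ ≡ 2 (mod 59), so λ ≡ 44.
  x = λ² - 44 - 15 = 1936 - 59 ≡ 48; y = λ·(44 - 48) - 14 ≡ 46. → (48, 46)
11P: (48, 46) + (15, 36). λ = (36 - 46)/(15 - 48) ≡ 49/26 mod 59. 26⁻¹ ≡ 25 (mod 59) since 26·25 = 650 ≡ 1, so λ ≡ 45.
  x = λ² - 48 - 15 = 2025 - 63 ≡ 15; y = λ·(48 - 15) - 46 ≡ 23. → (15, 23)
12P: (15, 23) + (15, 36): same x and y₁ ≡ -y₂, so the sum is the point at infinity.
12P = the point at infinity, so the order is 12.

12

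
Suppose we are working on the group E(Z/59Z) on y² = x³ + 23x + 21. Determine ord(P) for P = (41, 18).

4

2P: tangent at (41, 18): λ = (3·41² + 23)/(2·18) ≡ 51/36. 36⁻¹ ≡ 41 (mod 59) since 36·41 = 1476 ≡ 1, so λ ≡ 51·41 ≡ 26.
  x = λ² - 41 - 41 = 676 - 82 ≡ 4; y = λ·(41 - 4) - 18 ≡ 0. → (4, 0)
3P: (4, 0) + (41, 18). λ = (18 - 0)/(41 - 4) ≡ 18/37 mod 59. 37⁻¹ ≡ 8 (mod 59), so λ ≡ 26.
  x = λ² - 4 - 41 = 676 - 45 ≡ 41; y = λ·(4 - 41) - 0 ≡ 41. → (41, 41)
4P: (41, 41) + (41, 18): same x and y₁ ≡ -y₂, so the sum is O.
4P = O, so the order is 4.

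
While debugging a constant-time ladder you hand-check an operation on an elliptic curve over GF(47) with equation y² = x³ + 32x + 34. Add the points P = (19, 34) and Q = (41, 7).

(19, 34) + (41, 7). λ = (7 - 34)/(41 - 19) ≡ 20/22 mod 47. 22⁻¹ ≡ 15 (mod 47), so λ ≡ 18.
  x = λ² - 19 - 41 = 324 - 60 ≡ 29; y = λ·(19 - 29) - 34 ≡ 21. → (29, 21)

(29, 21)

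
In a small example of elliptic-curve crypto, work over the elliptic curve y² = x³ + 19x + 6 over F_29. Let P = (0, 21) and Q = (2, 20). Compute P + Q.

(20, 18)

(0, 21) + (2, 20). λ = (20 - 21)/(2 - 0) ≡ 28/2 mod 29. 2⁻¹ ≡ 15 (mod 29), so λ ≡ 14.
  x = λ² - 0 - 2 = 196 - 2 ≡ 20; y = λ·(0 - 20) - 21 ≡ 18. → (20, 18)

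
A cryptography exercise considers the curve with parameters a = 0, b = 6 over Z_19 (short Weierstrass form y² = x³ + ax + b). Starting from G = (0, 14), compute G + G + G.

O

Repeated addition: build up to 3G.
2G: tangent at (0, 14): λ = (3·0² + 0)/(2·14) ≡ 0/9. 9⁻¹ ≡ 17 (mod 19), so λ ≡ 0·17 ≡ 0.
  x = λ² - 0 - 0 = 0 - 0 ≡ 0; y = λ·(0 - 0) - 14 ≡ 5. → (0, 5)
3G: (0, 5) + (0, 14): same x and y₁ ≡ -y₂, so the sum is the point at infinity.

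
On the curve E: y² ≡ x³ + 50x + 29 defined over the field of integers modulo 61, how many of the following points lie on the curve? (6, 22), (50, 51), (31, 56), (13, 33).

2

(6, 22): 22² ≡ 57, rhs ≡ 57 → on.
(50, 51): 51² ≡ 39, rhs ≡ 39 → on.
(31, 56): 56² ≡ 25, rhs ≡ 16 → off.
(13, 33): 33² ≡ 52, rhs ≡ 9 → off.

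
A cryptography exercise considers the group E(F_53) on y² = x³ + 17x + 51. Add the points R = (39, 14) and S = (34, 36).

(39, 14) + (34, 36). λ = (36 - 14)/(34 - 39) ≡ 22/48 mod 53. 48⁻¹ ≡ 21 (mod 53), so λ ≡ 38.
  x = λ² - 39 - 34 = 1444 - 73 ≡ 46; y = λ·(39 - 46) - 14 ≡ 38. → (46, 38)

(46, 38)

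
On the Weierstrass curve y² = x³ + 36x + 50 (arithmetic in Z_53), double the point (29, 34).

tangent at (29, 34): λ = (3·29² + 36)/(2·34) ≡ 15/15. 15⁻¹ ≡ 46 (mod 53) since 15·46 = 690 ≡ 1, so λ ≡ 15·46 ≡ 1.
  x = λ² - 29 - 29 = 1 - 58 ≡ 49; y = λ·(29 - 49) - 34 ≡ 52. → (49, 52)

(49, 52)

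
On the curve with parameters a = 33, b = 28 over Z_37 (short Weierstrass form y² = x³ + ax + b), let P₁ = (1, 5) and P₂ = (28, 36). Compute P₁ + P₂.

(35, 19)

(1, 5) + (28, 36). λ = (36 - 5)/(28 - 1) ≡ 31/27 mod 37. 27⁻¹ ≡ 11 (mod 37), so λ ≡ 8.
  x = λ² - 1 - 28 = 64 - 29 ≡ 35; y = λ·(1 - 35) - 5 ≡ 19. → (35, 19)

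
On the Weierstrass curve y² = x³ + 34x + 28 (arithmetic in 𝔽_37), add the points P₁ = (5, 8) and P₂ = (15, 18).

(18, 16)

(5, 8) + (15, 18). λ = (18 - 8)/(15 - 5) ≡ 10/10 mod 37. 10⁻¹ ≡ 26 (mod 37) since 10·26 = 260 ≡ 1, so λ ≡ 1.
  x = λ² - 5 - 15 = 1 - 20 ≡ 18; y = λ·(5 - 18) - 8 ≡ 16. → (18, 16)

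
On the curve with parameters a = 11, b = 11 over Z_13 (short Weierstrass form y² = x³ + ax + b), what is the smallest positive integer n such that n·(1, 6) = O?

10

2P: tangent at (1, 6): λ = (3·1² + 11)/(2·6) ≡ 1/12. 12⁻¹ ≡ 12 (mod 13), so λ ≡ 1·12 ≡ 12.
  x = λ² - 1 - 1 = 144 - 2 ≡ 12; y = λ·(1 - 12) - 6 ≡ 5. → (12, 5)
3P: (12, 5) + (1, 6). λ = (6 - 5)/(1 - 12) ≡ 1/2 mod 13. 2⁻¹ ≡ 7 (mod 13), so λ ≡ 7.
  x = λ² - 12 - 1 = 49 - 13 ≡ 10; y = λ·(12 - 10) - 5 ≡ 9. → (10, 9)
4P: (10, 9) + (1, 6). λ = (6 - 9)/(1 - 10) ≡ 10/4 mod 13. 4⁻¹ ≡ 10 (mod 13) since 4·10 = 40 ≡ 1, so λ ≡ 9.
  x = λ² - 10 - 1 = 81 - 11 ≡ 5; y = λ·(10 - 5) - 9 ≡ 10. → (5, 10)
5P: (5, 10) + (1, 6). λ = (6 - 10)/(1 - 5) ≡ 9/9 mod 13. 9⁻¹ ≡ 3 (mod 13) since 9·3 = 27 ≡ 1, so λ ≡ 1.
  x = λ² - 5 - 1 = 1 - 6 ≡ 8; y = λ·(5 - 8) - 10 ≡ 0. → (8, 0)
6P: (8, 0) + (1, 6). λ = (6 - 0)/(1 - 8) ≡ 6/6 mod 13. 6⁻¹ ≡ 11 (mod 13), so λ ≡ 1.
  x = λ² - 8 - 1 = 1 - 9 ≡ 5; y = λ·(8 - 5) - 0 ≡ 3. → (5, 3)
7P: (5, 3) + (1, 6). λ = (6 - 3)/(1 - 5) ≡ 3/9 mod 13. 9⁻¹ ≡ 3 (mod 13), so λ ≡ 9.
  x = λ² - 5 - 1 = 81 - 6 ≡ 10; y = λ·(5 - 10) - 3 ≡ 4. → (10, 4)
8P: (10, 4) + (1, 6). λ = (6 - 4)/(1 - 10) ≡ 2/4 mod 13. 4⁻¹ ≡ 10 (mod 13) since 4·10 = 40 ≡ 1, so λ ≡ 7.
  x = λ² - 10 - 1 = 49 - 11 ≡ 12; y = λ·(10 - 12) - 4 ≡ 8. → (12, 8)
9P: (12, 8) + (1, 6). λ = (6 - 8)/(1 - 12) ≡ 11/2 mod 13. 2⁻¹ ≡ 7 (mod 13), so λ ≡ 12.
  x = λ² - 12 - 1 = 144 - 13 ≡ 1; y = λ·(12 - 1) - 8 ≡ 7. → (1, 7)
10P: (1, 7) + (1, 6): same x and y₁ ≡ -y₂, so the sum is O.
10P = O, so the order is 10.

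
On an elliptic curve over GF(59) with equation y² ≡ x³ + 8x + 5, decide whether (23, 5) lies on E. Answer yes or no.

yes

y² = 5² ≡ 25; x³ + 8x + 5 = 12356 ≡ 25 (mod 59). 25 = 25.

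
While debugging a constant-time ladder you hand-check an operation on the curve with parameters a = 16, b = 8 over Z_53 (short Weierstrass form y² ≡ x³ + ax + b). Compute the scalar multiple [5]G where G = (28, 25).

(35, 47)

Double-and-add on 5 = (101)₂. Start with G = (28, 25) for the leading 1-bit.
double: tangent at (28, 25): λ = (3·28² + 16)/(2·25) ≡ 36/50. 50⁻¹ ≡ 35 (mod 53), so λ ≡ 36·35 ≡ 41.
  x = λ² - 28 - 28 = 1681 - 56 ≡ 35; y = λ·(28 - 35) - 25 ≡ 6. → (35, 6)
double: tangent at (35, 6): λ = (3·35² + 16)/(2·6) ≡ 34/12. 12⁻¹ ≡ 31 (mod 53), so λ ≡ 34·31 ≡ 47.
  x = λ² - 35 - 35 = 2209 - 70 ≡ 19; y = λ·(35 - 19) - 6 ≡ 4. → (19, 4)
add G: (19, 4) + (28, 25). λ = (25 - 4)/(28 - 19) ≡ 21/9 mod 53. 9⁻¹ ≡ 6 (mod 53) since 9·6 = 54 ≡ 1, so λ ≡ 20.
  x = λ² - 19 - 28 = 400 - 47 ≡ 35; y = λ·(19 - 35) - 4 ≡ 47. → (35, 47)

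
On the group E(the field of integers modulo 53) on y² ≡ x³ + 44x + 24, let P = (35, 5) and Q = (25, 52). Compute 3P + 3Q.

First 3P:
Repeated addition: build up to 3P.
2P: tangent at (35, 5): λ = (3·35² + 44)/(2·5) ≡ 9/10. 10⁻¹ ≡ 16 (mod 53), so λ ≡ 9·16 ≡ 38.
  x = λ² - 35 - 35 = 1444 - 70 ≡ 49; y = λ·(35 - 49) - 5 ≡ 46. → (49, 46)
3P: (49, 46) + (35, 5). λ = (5 - 46)/(35 - 49) ≡ 12/39 mod 53. 39⁻¹ ≡ 34 (mod 53), so λ ≡ 37.
  x = λ² - 49 - 35 = 1369 - 84 ≡ 13; y = λ·(49 - 13) - 46 ≡ 14. → (13, 14)
3P = (13, 14).
Next 3Q:
Repeated addition: build up to 3Q.
2Q: tangent at (25, 52): λ = (3·25² + 44)/(2·52) ≡ 11/51. 51⁻¹ ≡ 26 (mod 53) since 51·26 = 1326 ≡ 1, so λ ≡ 11·26 ≡ 21.
  x = λ² - 25 - 25 = 441 - 50 ≡ 20; y = λ·(25 - 20) - 52 ≡ 0. → (20, 0)
3Q: (20, 0) + (25, 52). λ = (52 - 0)/(25 - 20) ≡ 52/5 mod 53. 5⁻¹ ≡ 32 (mod 53) since 5·32 = 160 ≡ 1, so λ ≡ 21.
  x = λ² - 20 - 25 = 441 - 45 ≡ 25; y = λ·(20 - 25) - 0 ≡ 1. → (25, 1)
3Q = (25, 1).
Finally 3P + 3Q:
(13, 14) + (25, 1). λ = (1 - 14)/(25 - 13) ≡ 40/12 mod 53. 12⁻¹ ≡ 31 (mod 53) since 12·31 = 372 ≡ 1, so λ ≡ 21.
  x = λ² - 13 - 25 = 441 - 38 ≡ 32; y = λ·(13 - 32) - 14 ≡ 11. → (32, 11)

(32, 11)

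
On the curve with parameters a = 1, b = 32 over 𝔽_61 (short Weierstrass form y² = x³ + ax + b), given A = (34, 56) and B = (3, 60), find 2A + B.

First 2A:
Repeated addition: build up to 2A.
2A: tangent at (34, 56): λ = (3·34² + 1)/(2·56) ≡ 53/51. 51⁻¹ ≡ 6 (mod 61) since 51·6 = 306 ≡ 1, so λ ≡ 53·6 ≡ 13.
  x = λ² - 34 - 34 = 169 - 68 ≡ 40; y = λ·(34 - 40) - 56 ≡ 49. → (40, 49)
2A = (40, 49).
Finally 2A + B:
(40, 49) + (3, 60). λ = (60 - 49)/(3 - 40) ≡ 11/24 mod 61. 24⁻¹ ≡ 28 (mod 61) since 24·28 = 672 ≡ 1, so λ ≡ 3.
  x = λ² - 40 - 3 = 9 - 43 ≡ 27; y = λ·(40 - 27) - 49 ≡ 51. → (27, 51)

(27, 51)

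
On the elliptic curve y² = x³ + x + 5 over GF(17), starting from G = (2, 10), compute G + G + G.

Repeated addition: build up to 3G.
2G: tangent at (2, 10): λ = (3·2² + 1)/(2·10) ≡ 13/3. 3⁻¹ ≡ 6 (mod 17), so λ ≡ 13·6 ≡ 10.
  x = λ² - 2 - 2 = 100 - 4 ≡ 11; y = λ·(2 - 11) - 10 ≡ 2. → (11, 2)
3G: (11, 2) + (2, 10). λ = (10 - 2)/(2 - 11) ≡ 8/8 mod 17. 8⁻¹ ≡ 15 (mod 17), so λ ≡ 1.
  x = λ² - 11 - 2 = 1 - 13 ≡ 5; y = λ·(11 - 5) - 2 ≡ 4. → (5, 4)

(5, 4)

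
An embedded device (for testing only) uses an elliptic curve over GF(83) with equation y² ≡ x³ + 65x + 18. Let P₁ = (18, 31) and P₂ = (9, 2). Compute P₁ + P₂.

(18, 31) + (9, 2). λ = (2 - 31)/(9 - 18) ≡ 54/74 mod 83. 74⁻¹ ≡ 46 (mod 83) since 74·46 = 3404 ≡ 1, so λ ≡ 77.
  x = λ² - 18 - 9 = 5929 - 27 ≡ 9; y = λ·(18 - 9) - 31 ≡ 81. → (9, 81)

(9, 81)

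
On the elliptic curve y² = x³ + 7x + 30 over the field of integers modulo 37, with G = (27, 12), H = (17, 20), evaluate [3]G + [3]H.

First 3G:
Repeated addition: build up to 3G.
2G: tangent at (27, 12): λ = (3·27² + 7)/(2·12) ≡ 11/24. 24⁻¹ ≡ 17 (mod 37), so λ ≡ 11·17 ≡ 2.
  x = λ² - 27 - 27 = 4 - 54 ≡ 24; y = λ·(27 - 24) - 12 ≡ 31. → (24, 31)
3G: (24, 31) + (27, 12). λ = (12 - 31)/(27 - 24) ≡ 18/3 mod 37. 3⁻¹ ≡ 25 (mod 37), so λ ≡ 6.
  x = λ² - 24 - 27 = 36 - 51 ≡ 22; y = λ·(24 - 22) - 31 ≡ 18. → (22, 18)
3G = (22, 18).
Next 3H:
Repeated addition: build up to 3H.
2H: tangent at (17, 20): λ = (3·17² + 7)/(2·20) ≡ 23/3. 3⁻¹ ≡ 25 (mod 37) since 3·25 = 75 ≡ 1, so λ ≡ 23·25 ≡ 20.
  x = λ² - 17 - 17 = 400 - 34 ≡ 33; y = λ·(17 - 33) - 20 ≡ 30. → (33, 30)
3H: (33, 30) + (17, 20). λ = (20 - 30)/(17 - 33) ≡ 27/21 mod 37. 21⁻¹ ≡ 30 (mod 37), so λ ≡ 33.
  x = λ² - 33 - 17 = 1089 - 50 ≡ 3; y = λ·(33 - 3) - 30 ≡ 35. → (3, 35)
3H = (3, 35).
Finally 3G + 3H:
(22, 18) + (3, 35). λ = (35 - 18)/(3 - 22) ≡ 17/18 mod 37. 18⁻¹ ≡ 35 (mod 37) since 18·35 = 630 ≡ 1, so λ ≡ 3.
  x = λ² - 22 - 3 = 9 - 25 ≡ 21; y = λ·(22 - 21) - 18 ≡ 22. → (21, 22)

(21, 22)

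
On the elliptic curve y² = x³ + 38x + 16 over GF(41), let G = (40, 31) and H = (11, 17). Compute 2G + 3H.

(28, 20)

First 2G:
Repeated addition: build up to 2G.
2G: tangent at (40, 31): λ = (3·40² + 38)/(2·31) ≡ 0/21. 21⁻¹ ≡ 2 (mod 41) since 21·2 = 42 ≡ 1, so λ ≡ 0·2 ≡ 0.
  x = λ² - 40 - 40 = 0 - 80 ≡ 2; y = λ·(40 - 2) - 31 ≡ 10. → (2, 10)
2G = (2, 10).
Next 3H:
Repeated addition: build up to 3H.
2H: tangent at (11, 17): λ = (3·11² + 38)/(2·17) ≡ 32/34. 34⁻¹ ≡ 35 (mod 41) since 34·35 = 1190 ≡ 1, so λ ≡ 32·35 ≡ 13.
  x = λ² - 11 - 11 = 169 - 22 ≡ 24; y = λ·(11 - 24) - 17 ≡ 19. → (24, 19)
3H: (24, 19) + (11, 17). λ = (17 - 19)/(11 - 24) ≡ 39/28 mod 41. 28⁻¹ ≡ 22 (mod 41), so λ ≡ 38.
  x = λ² - 24 - 11 = 1444 - 35 ≡ 15; y = λ·(24 - 15) - 19 ≡ 36. → (15, 36)
3H = (15, 36).
Finally 2G + 3H:
(2, 10) + (15, 36). λ = (36 - 10)/(15 - 2) ≡ 26/13 mod 41. 13⁻¹ ≡ 19 (mod 41) since 13·19 = 247 ≡ 1, so λ ≡ 2.
  x = λ² - 2 - 15 = 4 - 17 ≡ 28; y = λ·(2 - 28) - 10 ≡ 20. → (28, 20)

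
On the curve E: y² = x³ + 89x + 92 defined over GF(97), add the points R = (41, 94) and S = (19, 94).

(41, 94) + (19, 94). λ = (94 - 94)/(19 - 41) ≡ 0/75 mod 97. 75⁻¹ ≡ 22 (mod 97), so λ ≡ 0.
  x = λ² - 41 - 19 = 0 - 60 ≡ 37; y = λ·(41 - 37) - 94 ≡ 3. → (37, 3)

(37, 3)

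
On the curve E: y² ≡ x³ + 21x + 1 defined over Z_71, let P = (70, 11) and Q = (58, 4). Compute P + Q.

(70, 11) + (58, 4). λ = (4 - 11)/(58 - 70) ≡ 64/59 mod 71. 59⁻¹ ≡ 65 (mod 71), so λ ≡ 42.
  x = λ² - 70 - 58 = 1764 - 128 ≡ 3; y = λ·(70 - 3) - 11 ≡ 34. → (3, 34)

(3, 34)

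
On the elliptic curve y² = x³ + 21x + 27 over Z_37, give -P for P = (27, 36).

(27, 1)

-(27, 36) = (27, -36 mod 37) = (27, 1).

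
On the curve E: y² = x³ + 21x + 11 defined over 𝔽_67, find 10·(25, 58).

(23, 47)

Write Q = (25, 58).
Repeated addition: build up to 10Q.
2Q: tangent at (25, 58): λ = (3·25² + 21)/(2·58) ≡ 20/49. 49⁻¹ ≡ 26 (mod 67), so λ ≡ 20·26 ≡ 51.
  x = λ² - 25 - 25 = 2601 - 50 ≡ 5; y = λ·(25 - 5) - 58 ≡ 24. → (5, 24)
3Q: (5, 24) + (25, 58). λ = (58 - 24)/(25 - 5) ≡ 34/20 mod 67. 20⁻¹ ≡ 57 (mod 67), so λ ≡ 62.
  x = λ² - 5 - 25 = 3844 - 30 ≡ 62; y = λ·(5 - 62) - 24 ≡ 60. → (62, 60)
4Q: (62, 60) + (25, 58). λ = (58 - 60)/(25 - 62) ≡ 65/30 mod 67. 30⁻¹ ≡ 38 (mod 67), so λ ≡ 58.
  x = λ² - 62 - 25 = 3364 - 87 ≡ 61; y = λ·(62 - 61) - 60 ≡ 65. → (61, 65)
5Q: (61, 65) + (25, 58). λ = (58 - 65)/(25 - 61) ≡ 60/31 mod 67. 31⁻¹ ≡ 13 (mod 67), so λ ≡ 43.
  x = λ² - 61 - 25 = 1849 - 86 ≡ 21; y = λ·(61 - 21) - 65 ≡ 47. → (21, 47)
6Q: (21, 47) + (25, 58). λ = (58 - 47)/(25 - 21) ≡ 11/4 mod 67. 4⁻¹ ≡ 17 (mod 67), so λ ≡ 53.
  x = λ² - 21 - 25 = 2809 - 46 ≡ 16; y = λ·(21 - 16) - 47 ≡ 17. → (16, 17)
7Q: (16, 17) + (25, 58). λ = (58 - 17)/(25 - 16) ≡ 41/9 mod 67. 9⁻¹ ≡ 15 (mod 67), so λ ≡ 12.
  x = λ² - 16 - 25 = 144 - 41 ≡ 36; y = λ·(16 - 36) - 17 ≡ 11. → (36, 11)
8Q: (36, 11) + (25, 58). λ = (58 - 11)/(25 - 36) ≡ 47/56 mod 67. 56⁻¹ ≡ 6 (mod 67) since 56·6 = 336 ≡ 1, so λ ≡ 14.
  x = λ² - 36 - 25 = 196 - 61 ≡ 1; y = λ·(36 - 1) - 11 ≡ 10. → (1, 10)
9Q: (1, 10) + (25, 58). λ = (58 - 10)/(25 - 1) ≡ 48/24 mod 67. 24⁻¹ ≡ 14 (mod 67), so λ ≡ 2.
  x = λ² - 1 - 25 = 4 - 26 ≡ 45; y = λ·(1 - 45) - 10 ≡ 36. → (45, 36)
10Q: (45, 36) + (25, 58). λ = (58 - 36)/(25 - 45) ≡ 22/47 mod 67. 47⁻¹ ≡ 10 (mod 67), so λ ≡ 19.
  x = λ² - 45 - 25 = 361 - 70 ≡ 23; y = λ·(45 - 23) - 36 ≡ 47. → (23, 47)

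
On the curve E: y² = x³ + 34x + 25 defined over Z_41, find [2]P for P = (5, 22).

tangent at (5, 22): λ = (3·5² + 34)/(2·22) ≡ 27/3. 3⁻¹ ≡ 14 (mod 41), so λ ≡ 27·14 ≡ 9.
  x = λ² - 5 - 5 = 81 - 10 ≡ 30; y = λ·(5 - 30) - 22 ≡ 40. → (30, 40)

(30, 40)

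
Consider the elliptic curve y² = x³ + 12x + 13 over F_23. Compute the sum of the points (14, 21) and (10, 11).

(11, 21)

(14, 21) + (10, 11). λ = (11 - 21)/(10 - 14) ≡ 13/19 mod 23. 19⁻¹ ≡ 17 (mod 23), so λ ≡ 14.
  x = λ² - 14 - 10 = 196 - 24 ≡ 11; y = λ·(14 - 11) - 21 ≡ 21. → (11, 21)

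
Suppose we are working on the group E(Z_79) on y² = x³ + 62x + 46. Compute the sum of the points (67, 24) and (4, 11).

(46, 33)

(67, 24) + (4, 11). λ = (11 - 24)/(4 - 67) ≡ 66/16 mod 79. 16⁻¹ ≡ 5 (mod 79) since 16·5 = 80 ≡ 1, so λ ≡ 14.
  x = λ² - 67 - 4 = 196 - 71 ≡ 46; y = λ·(67 - 46) - 24 ≡ 33. → (46, 33)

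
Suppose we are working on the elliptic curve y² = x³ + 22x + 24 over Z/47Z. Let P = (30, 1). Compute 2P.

tangent at (30, 1): λ = (3·30² + 22)/(2·1) ≡ 43/2. 2⁻¹ ≡ 24 (mod 47), so λ ≡ 43·24 ≡ 45.
  x = λ² - 30 - 30 = 2025 - 60 ≡ 38; y = λ·(30 - 38) - 1 ≡ 15. → (38, 15)

(38, 15)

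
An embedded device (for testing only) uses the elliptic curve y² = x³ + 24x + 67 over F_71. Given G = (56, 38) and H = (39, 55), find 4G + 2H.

(10, 10)

First 4G:
Repeated addition: build up to 4G.
2G: tangent at (56, 38): λ = (3·56² + 24)/(2·38) ≡ 60/5. 5⁻¹ ≡ 57 (mod 71), so λ ≡ 60·57 ≡ 12.
  x = λ² - 56 - 56 = 144 - 112 ≡ 32; y = λ·(56 - 32) - 38 ≡ 37. → (32, 37)
3G: (32, 37) + (56, 38). λ = (38 - 37)/(56 - 32) ≡ 1/24 mod 71. 24⁻¹ ≡ 3 (mod 71), so λ ≡ 3.
  x = λ² - 32 - 56 = 9 - 88 ≡ 63; y = λ·(32 - 63) - 37 ≡ 12. → (63, 12)
4G: (63, 12) + (56, 38). λ = (38 - 12)/(56 - 63) ≡ 26/64 mod 71. 64⁻¹ ≡ 10 (mod 71), so λ ≡ 47.
  x = λ² - 63 - 56 = 2209 - 119 ≡ 31; y = λ·(63 - 31) - 12 ≡ 1. → (31, 1)
4G = (31, 1).
Next 2H:
Repeated addition: build up to 2H.
2H: tangent at (39, 55): λ = (3·39² + 24)/(2·55) ≡ 43/39. 39⁻¹ ≡ 51 (mod 71) since 39·51 = 1989 ≡ 1, so λ ≡ 43·51 ≡ 63.
  x = λ² - 39 - 39 = 3969 - 78 ≡ 57; y = λ·(39 - 57) - 55 ≡ 18. → (57, 18)
2H = (57, 18).
Finally 4G + 2H:
(31, 1) + (57, 18). λ = (18 - 1)/(57 - 31) ≡ 17/26 mod 71. 26⁻¹ ≡ 41 (mod 71), so λ ≡ 58.
  x = λ² - 31 - 57 = 3364 - 88 ≡ 10; y = λ·(31 - 10) - 1 ≡ 10. → (10, 10)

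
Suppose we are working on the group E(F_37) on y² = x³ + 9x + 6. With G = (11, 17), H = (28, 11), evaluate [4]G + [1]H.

First 4G:
Double-and-add on 4 = (100)₂. Start with G = (11, 17) for the leading 1-bit.
double: tangent at (11, 17): λ = (3·11² + 9)/(2·17) ≡ 2/34. 34⁻¹ ≡ 12 (mod 37), so λ ≡ 2·12 ≡ 24.
  x = λ² - 11 - 11 = 576 - 22 ≡ 36; y = λ·(11 - 36) - 17 ≡ 12. → (36, 12)
double: tangent at (36, 12): λ = (3·36² + 9)/(2·12) ≡ 12/24. 24⁻¹ ≡ 17 (mod 37), so λ ≡ 12·17 ≡ 19.
  x = λ² - 36 - 36 = 361 - 72 ≡ 30; y = λ·(36 - 30) - 12 ≡ 28. → (30, 28)
4G = (30, 28).
Finally 4G + H:
(30, 28) + (28, 11). λ = (11 - 28)/(28 - 30) ≡ 20/35 mod 37. 35⁻¹ ≡ 18 (mod 37) since 35·18 = 630 ≡ 1, so λ ≡ 27.
  x = λ² - 30 - 28 = 729 - 58 ≡ 5; y = λ·(30 - 5) - 28 ≡ 18. → (5, 18)

(5, 18)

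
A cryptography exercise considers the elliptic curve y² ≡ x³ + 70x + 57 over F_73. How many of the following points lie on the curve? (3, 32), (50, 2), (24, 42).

3

(3, 32): 32² ≡ 2, rhs ≡ 2 → on.
(50, 2): 2² ≡ 4, rhs ≡ 4 → on.
(24, 42): 42² ≡ 12, rhs ≡ 12 → on.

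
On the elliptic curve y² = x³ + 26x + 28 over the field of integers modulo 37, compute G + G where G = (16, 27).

tangent at (16, 27): λ = (3·16² + 26)/(2·27) ≡ 17/17. 17⁻¹ ≡ 24 (mod 37), so λ ≡ 17·24 ≡ 1.
  x = λ² - 16 - 16 = 1 - 32 ≡ 6; y = λ·(16 - 6) - 27 ≡ 20. → (6, 20)

(6, 20)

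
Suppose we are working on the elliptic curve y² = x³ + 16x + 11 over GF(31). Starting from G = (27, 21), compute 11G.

Repeated addition: build up to 11G.
2G: tangent at (27, 21): λ = (3·27² + 16)/(2·21) ≡ 2/11. 11⁻¹ ≡ 17 (mod 31), so λ ≡ 2·17 ≡ 3.
  x = λ² - 27 - 27 = 9 - 54 ≡ 17; y = λ·(27 - 17) - 21 ≡ 9. → (17, 9)
3G: (17, 9) + (27, 21). λ = (21 - 9)/(27 - 17) ≡ 12/10 mod 31. 10⁻¹ ≡ 28 (mod 31) since 10·28 = 280 ≡ 1, so λ ≡ 26.
  x = λ² - 17 - 27 = 676 - 44 ≡ 12; y = λ·(17 - 12) - 9 ≡ 28. → (12, 28)
4G: (12, 28) + (27, 21). λ = (21 - 28)/(27 - 12) ≡ 24/15 mod 31. 15⁻¹ ≡ 29 (mod 31), so λ ≡ 14.
  x = λ² - 12 - 27 = 196 - 39 ≡ 2; y = λ·(12 - 2) - 28 ≡ 19. → (2, 19)
5G: (2, 19) + (27, 21). λ = (21 - 19)/(27 - 2) ≡ 2/25 mod 31. 25⁻¹ ≡ 5 (mod 31), so λ ≡ 10.
  x = λ² - 2 - 27 = 100 - 29 ≡ 9; y = λ·(2 - 9) - 19 ≡ 4. → (9, 4)
6G: (9, 4) + (27, 21). λ = (21 - 4)/(27 - 9) ≡ 17/18 mod 31. 18⁻¹ ≡ 19 (mod 31), so λ ≡ 13.
  x = λ² - 9 - 27 = 169 - 36 ≡ 9; y = λ·(9 - 9) - 4 ≡ 27. → (9, 27)
7G: (9, 27) + (27, 21). λ = (21 - 27)/(27 - 9) ≡ 25/18 mod 31. 18⁻¹ ≡ 19 (mod 31), so λ ≡ 10.
  x = λ² - 9 - 27 = 100 - 36 ≡ 2; y = λ·(9 - 2) - 27 ≡ 12. → (2, 12)
8G: (2, 12) + (27, 21). λ = (21 - 12)/(27 - 2) ≡ 9/25 mod 31. 25⁻¹ ≡ 5 (mod 31), so λ ≡ 14.
  x = λ² - 2 - 27 = 196 - 29 ≡ 12; y = λ·(2 - 12) - 12 ≡ 3. → (12, 3)
9G: (12, 3) + (27, 21). λ = (21 - 3)/(27 - 12) ≡ 18/15 mod 31. 15⁻¹ ≡ 29 (mod 31), so λ ≡ 26.
  x = λ² - 12 - 27 = 676 - 39 ≡ 17; y = λ·(12 - 17) - 3 ≡ 22. → (17, 22)
10G: (17, 22) + (27, 21). λ = (21 - 22)/(27 - 17) ≡ 30/10 mod 31. 10⁻¹ ≡ 28 (mod 31) since 10·28 = 280 ≡ 1, so λ ≡ 3.
  x = λ² - 17 - 27 = 9 - 44 ≡ 27; y = λ·(17 - 27) - 22 ≡ 10. → (27, 10)
11G: (27, 10) + (27, 21): same x and y₁ ≡ -y₂, so the sum is O.

O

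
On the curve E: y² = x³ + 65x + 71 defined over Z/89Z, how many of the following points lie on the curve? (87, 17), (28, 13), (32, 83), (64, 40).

3

(87, 17): 17² ≡ 22, rhs ≡ 22 → on.
(28, 13): 13² ≡ 80, rhs ≡ 80 → on.
(32, 83): 83² ≡ 36, rhs ≡ 31 → off.
(64, 40): 40² ≡ 87, rhs ≡ 87 → on.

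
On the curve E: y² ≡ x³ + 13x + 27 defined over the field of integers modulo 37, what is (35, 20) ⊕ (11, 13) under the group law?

(18, 5)

(35, 20) + (11, 13). λ = (13 - 20)/(11 - 35) ≡ 30/13 mod 37. 13⁻¹ ≡ 20 (mod 37), so λ ≡ 8.
  x = λ² - 35 - 11 = 64 - 46 ≡ 18; y = λ·(35 - 18) - 20 ≡ 5. → (18, 5)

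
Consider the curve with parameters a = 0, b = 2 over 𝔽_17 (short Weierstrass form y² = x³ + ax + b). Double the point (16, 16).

tangent at (16, 16): λ = (3·16² + 0)/(2·16) ≡ 3/15. 15⁻¹ ≡ 8 (mod 17), so λ ≡ 3·8 ≡ 7.
  x = λ² - 16 - 16 = 49 - 32 ≡ 0; y = λ·(16 - 0) - 16 ≡ 11. → (0, 11)

(0, 11)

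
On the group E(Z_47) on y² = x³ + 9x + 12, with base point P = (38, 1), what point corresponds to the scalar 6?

(10, 16)

Double-and-add on 6 = (110)₂. Start with P = (38, 1) for the leading 1-bit.
double: tangent at (38, 1): λ = (3·38² + 9)/(2·1) ≡ 17/2. 2⁻¹ ≡ 24 (mod 47), so λ ≡ 17·24 ≡ 32.
  x = λ² - 38 - 38 = 1024 - 76 ≡ 8; y = λ·(38 - 8) - 1 ≡ 19. → (8, 19)
add P: (8, 19) + (38, 1). λ = (1 - 19)/(38 - 8) ≡ 29/30 mod 47. 30⁻¹ ≡ 11 (mod 47) since 30·11 = 330 ≡ 1, so λ ≡ 37.
  x = λ² - 8 - 38 = 1369 - 46 ≡ 7; y = λ·(8 - 7) - 19 ≡ 18. → (7, 18)
double: tangent at (7, 18): λ = (3·7² + 9)/(2·18) ≡ 15/36. 36⁻¹ ≡ 17 (mod 47) since 36·17 = 612 ≡ 1, so λ ≡ 15·17 ≡ 20.
  x = λ² - 7 - 7 = 400 - 14 ≡ 10; y = λ·(7 - 10) - 18 ≡ 16. → (10, 16)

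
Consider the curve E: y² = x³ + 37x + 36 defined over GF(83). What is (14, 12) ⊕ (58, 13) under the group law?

(14, 12) + (58, 13). λ = (13 - 12)/(58 - 14) ≡ 1/44 mod 83. 44⁻¹ ≡ 17 (mod 83) since 44·17 = 748 ≡ 1, so λ ≡ 17.
  x = λ² - 14 - 58 = 289 - 72 ≡ 51; y = λ·(14 - 51) - 12 ≡ 23. → (51, 23)

(51, 23)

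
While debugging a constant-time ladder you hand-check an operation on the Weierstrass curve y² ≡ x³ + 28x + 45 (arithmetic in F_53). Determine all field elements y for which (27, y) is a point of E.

x³ + 28x + 45 = 20484 ≡ 26 (mod 53).
26 is a non-residue mod 53; no y exists.

none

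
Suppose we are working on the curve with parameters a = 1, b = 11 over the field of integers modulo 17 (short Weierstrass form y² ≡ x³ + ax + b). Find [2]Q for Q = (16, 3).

tangent at (16, 3): λ = (3·16² + 1)/(2·3) ≡ 4/6. 6⁻¹ ≡ 3 (mod 17), so λ ≡ 4·3 ≡ 12.
  x = λ² - 16 - 16 = 144 - 32 ≡ 10; y = λ·(16 - 10) - 3 ≡ 1. → (10, 1)

(10, 1)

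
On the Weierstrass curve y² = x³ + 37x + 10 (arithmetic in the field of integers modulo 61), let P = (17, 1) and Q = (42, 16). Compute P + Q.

(17, 1) + (42, 16). λ = (16 - 1)/(42 - 17) ≡ 15/25 mod 61. 25⁻¹ ≡ 22 (mod 61), so λ ≡ 25.
  x = λ² - 17 - 42 = 625 - 59 ≡ 17; y = λ·(17 - 17) - 1 ≡ 60. → (17, 60)

(17, 60)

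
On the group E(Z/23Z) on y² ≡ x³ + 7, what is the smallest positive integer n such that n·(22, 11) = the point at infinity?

12

2P: tangent at (22, 11): λ = (3·22² + 0)/(2·11) ≡ 3/22. 22⁻¹ ≡ 22 (mod 23) since 22·22 = 484 ≡ 1, so λ ≡ 3·22 ≡ 20.
  x = λ² - 22 - 22 = 400 - 44 ≡ 11; y = λ·(22 - 11) - 11 ≡ 2. → (11, 2)
3P: (11, 2) + (22, 11). λ = (11 - 2)/(22 - 11) ≡ 9/11 mod 23. 11⁻¹ ≡ 21 (mod 23), so λ ≡ 5.
  x = λ² - 11 - 22 = 25 - 33 ≡ 15; y = λ·(11 - 15) - 2 ≡ 1. → (15, 1)
4P: (15, 1) + (22, 11). λ = (11 - 1)/(22 - 15) ≡ 10/7 mod 23. 7⁻¹ ≡ 10 (mod 23) since 7·10 = 70 ≡ 1, so λ ≡ 8.
  x = λ² - 15 - 22 = 64 - 37 ≡ 4; y = λ·(15 - 4) - 1 ≡ 18. → (4, 18)
5P: (4, 18) + (22, 11). λ = (11 - 18)/(22 - 4) ≡ 16/18 mod 23. 18⁻¹ ≡ 9 (mod 23), so λ ≡ 6.
  x = λ² - 4 - 22 = 36 - 26 ≡ 10; y = λ·(4 - 10) - 18 ≡ 15. → (10, 15)
6P: (10, 15) + (22, 11). λ = (11 - 15)/(22 - 10) ≡ 19/12 mod 23. 12⁻¹ ≡ 2 (mod 23), so λ ≡ 15.
  x = λ² - 10 - 22 = 225 - 32 ≡ 9; y = λ·(10 - 9) - 15 ≡ 0. → (9, 0)
7P: (9, 0) + (22, 11). λ = (11 - 0)/(22 - 9) ≡ 11/13 mod 23. 13⁻¹ ≡ 16 (mod 23) since 13·16 = 208 ≡ 1, so λ ≡ 15.
  x = λ² - 9 - 22 = 225 - 31 ≡ 10; y = λ·(9 - 10) - 0 ≡ 8. → (10, 8)
8P: (10, 8) + (22, 11). λ = (11 - 8)/(22 - 10) ≡ 3/12 mod 23. 12⁻¹ ≡ 2 (mod 23), so λ ≡ 6.
  x = λ² - 10 - 22 = 36 - 32 ≡ 4; y = λ·(10 - 4) - 8 ≡ 5. → (4, 5)
9P: (4, 5) + (22, 11). λ = (11 - 5)/(22 - 4) ≡ 6/18 mod 23. 18⁻¹ ≡ 9 (mod 23), so λ ≡ 8.
  x = λ² - 4 - 22 = 64 - 26 ≡ 15; y = λ·(4 - 15) - 5 ≡ 22. → (15, 22)
10P: (15, 22) + (22, 11). λ = (11 - 22)/(22 - 15) ≡ 12/7 mod 23. 7⁻¹ ≡ 10 (mod 23) since 7·10 = 70 ≡ 1, so λ ≡ 5.
  x = λ² - 15 - 22 = 25 - 37 ≡ 11; y = λ·(15 - 11) - 22 ≡ 21. → (11, 21)
11P: (11, 21) + (22, 11). λ = (11 - 21)/(22 - 11) ≡ 13/11 mod 23. 11⁻¹ ≡ 21 (mod 23), so λ ≡ 20.
  x = λ² - 11 - 22 = 400 - 33 ≡ 22; y = λ·(11 - 22) - 21 ≡ 12. → (22, 12)
12P: (22, 12) + (22, 11): same x and y₁ ≡ -y₂, so the sum is the point at infinity.
12P = the point at infinity, so the order is 12.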